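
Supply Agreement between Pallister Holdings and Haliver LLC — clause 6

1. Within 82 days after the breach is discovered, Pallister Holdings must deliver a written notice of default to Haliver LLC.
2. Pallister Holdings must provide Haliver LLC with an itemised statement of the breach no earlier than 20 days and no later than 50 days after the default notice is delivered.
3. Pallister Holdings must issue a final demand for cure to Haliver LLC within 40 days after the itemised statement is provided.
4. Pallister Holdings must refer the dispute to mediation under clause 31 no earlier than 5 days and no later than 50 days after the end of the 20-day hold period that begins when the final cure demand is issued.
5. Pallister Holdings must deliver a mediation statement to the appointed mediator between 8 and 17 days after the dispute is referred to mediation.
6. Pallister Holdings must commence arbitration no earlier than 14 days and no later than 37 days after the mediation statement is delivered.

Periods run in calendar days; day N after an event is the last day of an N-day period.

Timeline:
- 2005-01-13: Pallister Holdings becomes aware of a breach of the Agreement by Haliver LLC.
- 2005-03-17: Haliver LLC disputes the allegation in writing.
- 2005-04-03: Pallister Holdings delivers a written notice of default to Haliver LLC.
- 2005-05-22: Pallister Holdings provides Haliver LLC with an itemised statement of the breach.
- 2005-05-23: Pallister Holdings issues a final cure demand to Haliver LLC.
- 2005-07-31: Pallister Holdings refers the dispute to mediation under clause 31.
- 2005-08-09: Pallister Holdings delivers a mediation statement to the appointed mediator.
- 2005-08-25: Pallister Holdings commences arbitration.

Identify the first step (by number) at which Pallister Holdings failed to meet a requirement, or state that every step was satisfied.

(1) due by 2005-01-13 + 82 days = 2005-04-05; 2005-04-03 is within that limit.
(2) the permitted window runs from 2005-04-03 + 20 = 2005-04-23 to 2005-04-03 + 50 = 2005-05-23; done 2005-05-22 — within the window.
(3) due by 2005-05-22 + 40 days = 2005-07-01; 2005-05-23 is within that limit.
(4) the permitted window runs from 2005-06-12 + 5 = 2005-06-17 to 2005-06-12 + 50 = 2005-08-01; 2005-07-31 falls inside that range.
(5) the permitted window runs from 2005-07-31 + 8 = 2005-08-08 to 2005-07-31 + 17 = 2005-08-17; done 2005-08-09, which is between those dates.
(6) the permitted window runs from 2005-08-09 + 14 = 2005-08-23 to 2005-08-09 + 37 = 2005-09-15; 2005-08-25 falls inside that range.

None — every step was satisfied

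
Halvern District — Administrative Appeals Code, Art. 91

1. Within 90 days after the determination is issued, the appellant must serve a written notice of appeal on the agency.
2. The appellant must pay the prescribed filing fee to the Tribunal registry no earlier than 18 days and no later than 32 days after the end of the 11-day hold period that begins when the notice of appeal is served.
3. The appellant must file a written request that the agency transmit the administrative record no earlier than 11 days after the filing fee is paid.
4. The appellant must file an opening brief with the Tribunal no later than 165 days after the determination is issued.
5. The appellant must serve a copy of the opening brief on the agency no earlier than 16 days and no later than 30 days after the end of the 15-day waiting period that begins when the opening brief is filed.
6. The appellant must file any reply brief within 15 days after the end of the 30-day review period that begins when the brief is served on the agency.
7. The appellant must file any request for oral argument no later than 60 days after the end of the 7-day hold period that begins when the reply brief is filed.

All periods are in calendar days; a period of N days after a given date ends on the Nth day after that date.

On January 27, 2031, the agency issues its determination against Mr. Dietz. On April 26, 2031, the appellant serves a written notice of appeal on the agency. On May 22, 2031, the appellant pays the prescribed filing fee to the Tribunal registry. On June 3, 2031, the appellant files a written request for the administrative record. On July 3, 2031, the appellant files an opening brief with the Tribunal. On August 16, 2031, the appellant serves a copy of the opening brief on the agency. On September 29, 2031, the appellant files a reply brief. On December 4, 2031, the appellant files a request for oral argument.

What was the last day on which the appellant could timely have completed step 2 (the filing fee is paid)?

The notice of appeal is served on April 26, 2031; the 11-day hold period therefore ends May 7, 2031, and step 2 runs from that date. The window is 18–32 days after May 7, 2031; it closes on June 8, 2031.

June 8, 2031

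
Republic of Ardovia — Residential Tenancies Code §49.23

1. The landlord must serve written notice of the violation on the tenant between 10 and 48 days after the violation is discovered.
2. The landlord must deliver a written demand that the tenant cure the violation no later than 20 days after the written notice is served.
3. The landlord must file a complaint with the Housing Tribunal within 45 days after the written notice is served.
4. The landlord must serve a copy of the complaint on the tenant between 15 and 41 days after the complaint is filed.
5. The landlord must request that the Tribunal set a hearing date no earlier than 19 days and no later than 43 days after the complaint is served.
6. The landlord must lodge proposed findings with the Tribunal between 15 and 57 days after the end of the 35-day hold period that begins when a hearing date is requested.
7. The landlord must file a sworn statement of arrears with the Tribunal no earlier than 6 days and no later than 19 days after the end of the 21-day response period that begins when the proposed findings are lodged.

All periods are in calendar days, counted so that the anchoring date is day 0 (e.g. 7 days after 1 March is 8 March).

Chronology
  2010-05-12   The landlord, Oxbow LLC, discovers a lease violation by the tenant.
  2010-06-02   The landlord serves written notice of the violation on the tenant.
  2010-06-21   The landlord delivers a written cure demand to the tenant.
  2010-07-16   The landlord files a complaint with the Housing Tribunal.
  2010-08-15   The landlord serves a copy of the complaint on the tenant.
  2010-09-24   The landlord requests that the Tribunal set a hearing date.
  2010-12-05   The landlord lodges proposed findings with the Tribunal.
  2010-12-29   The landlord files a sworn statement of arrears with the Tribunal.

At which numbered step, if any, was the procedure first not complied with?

Step 1: the window is 10–48 days after 2010-05-12 (when the violation is discovered), so 2010-05-22 through 2010-06-29; 2010-06-02 falls inside that range.
Step 2: 20 days after 2010-06-02 (when the written notice is served) is 2010-06-22; completed 2010-06-21, before the deadline.
Step 3: 45 days after 2010-06-02 (when the written notice is served) is 2010-07-17; done 2010-07-16 — timely.
Step 4: the window is 15–41 days after 2010-07-16 (when the complaint is filed), so 2010-07-31 through 2010-08-26; done 2010-08-15 — within the window.
Step 5: the window is 19–43 days after 2010-08-15 (when the complaint is served), so 2010-09-03 through 2010-09-27; done 2010-09-24 — within the window.
Step 6: the window is 15–57 days after 2010-10-29 (end of the 35-day hold period, which began when a hearing date is requested on 2010-09-24), so 2010-11-13 through 2010-12-25; 2010-12-05 falls inside that range.
Step 7: the window is 6–19 days after 2010-12-26 (end of the 21-day response period, which began when the proposed findings are lodged on 2010-12-05), so 2011-01-01 through 2011-01-14; done 2010-12-29 — 3 days before the window opened.
The procedure was therefore not followed at step 7.

Step 7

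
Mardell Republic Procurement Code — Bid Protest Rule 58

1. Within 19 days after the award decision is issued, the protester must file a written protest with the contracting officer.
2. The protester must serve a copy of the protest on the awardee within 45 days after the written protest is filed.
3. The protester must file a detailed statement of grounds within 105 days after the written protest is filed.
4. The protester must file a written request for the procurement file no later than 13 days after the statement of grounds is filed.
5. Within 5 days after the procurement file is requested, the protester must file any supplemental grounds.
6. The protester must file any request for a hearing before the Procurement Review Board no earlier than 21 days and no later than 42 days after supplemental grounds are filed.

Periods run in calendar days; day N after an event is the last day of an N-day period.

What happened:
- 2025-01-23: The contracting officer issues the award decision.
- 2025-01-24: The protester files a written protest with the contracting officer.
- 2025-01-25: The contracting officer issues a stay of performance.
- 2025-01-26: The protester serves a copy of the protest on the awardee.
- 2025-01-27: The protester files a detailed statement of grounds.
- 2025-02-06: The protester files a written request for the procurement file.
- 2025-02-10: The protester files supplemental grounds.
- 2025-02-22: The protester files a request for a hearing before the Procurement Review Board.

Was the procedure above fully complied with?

No

Step 1: 19 days after 2025-01-23 (when the award decision is issued) is 2025-02-11; 2025-01-24 is within that limit.
Step 2: 45 days after 2025-01-24 (when the written protest is filed) is 2025-03-10; 2025-01-26 is within that limit.
Step 3: 105 days after 2025-01-24 (when the written protest is filed) is 2025-05-09; completed 2025-01-27, before the deadline.
Step 4: 13 days after 2025-01-27 (when the statement of grounds is filed) is 2025-02-09; done 2025-02-06 — timely.
Step 5: 5 days after 2025-02-06 (when the procurement file is requested) is 2025-02-11; done 2025-02-10 — timely.
Step 6: the window is 21–42 days after 2025-02-10 (when supplemental grounds are filed), so 2025-03-03 through 2025-03-24; 2025-02-22 is 9 days too early.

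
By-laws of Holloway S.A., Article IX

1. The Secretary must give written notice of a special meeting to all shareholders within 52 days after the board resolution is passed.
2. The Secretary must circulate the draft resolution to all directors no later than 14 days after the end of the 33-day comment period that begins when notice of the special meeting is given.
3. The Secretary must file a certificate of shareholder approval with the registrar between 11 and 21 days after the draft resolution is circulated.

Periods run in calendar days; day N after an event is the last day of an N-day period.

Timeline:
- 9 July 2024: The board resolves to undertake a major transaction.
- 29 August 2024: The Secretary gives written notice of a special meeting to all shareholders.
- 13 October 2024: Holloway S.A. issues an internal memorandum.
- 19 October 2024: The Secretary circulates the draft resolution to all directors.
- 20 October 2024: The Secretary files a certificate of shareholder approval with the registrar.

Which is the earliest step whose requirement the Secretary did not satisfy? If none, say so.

Step 2

Step 1 — counting 52 days from 9 July 2024 (when the board resolution is passed) gives a deadline of 30 August 2024; done 29 August 2024 — timely.
Step 2 — counting 14 days from 1 October 2024 (end of the 33-day comment period, which began when notice of the special meeting is given on 29 August 2024) gives a deadline of 15 October 2024; done 19 October 2024 — 4 days late.
No need to go further; step 2 was not satisfied.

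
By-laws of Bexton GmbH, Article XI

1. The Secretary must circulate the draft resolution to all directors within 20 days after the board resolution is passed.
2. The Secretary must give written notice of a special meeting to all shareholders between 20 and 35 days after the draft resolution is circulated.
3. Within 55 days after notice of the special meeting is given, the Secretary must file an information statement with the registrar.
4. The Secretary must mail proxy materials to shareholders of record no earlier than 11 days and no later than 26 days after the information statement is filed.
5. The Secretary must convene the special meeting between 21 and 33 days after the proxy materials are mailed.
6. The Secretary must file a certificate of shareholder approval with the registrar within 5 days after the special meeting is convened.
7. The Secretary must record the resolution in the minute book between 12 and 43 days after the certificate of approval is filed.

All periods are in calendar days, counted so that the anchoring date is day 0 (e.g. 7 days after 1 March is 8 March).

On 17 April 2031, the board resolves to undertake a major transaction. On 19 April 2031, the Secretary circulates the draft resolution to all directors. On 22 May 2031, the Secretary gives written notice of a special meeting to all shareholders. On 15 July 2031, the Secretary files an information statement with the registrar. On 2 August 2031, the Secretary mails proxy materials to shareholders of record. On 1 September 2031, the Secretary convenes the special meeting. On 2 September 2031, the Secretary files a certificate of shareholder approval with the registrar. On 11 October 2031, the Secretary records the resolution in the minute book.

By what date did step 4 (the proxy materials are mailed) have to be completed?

Step 4 runs from 15 July 2031, when the information statement is filed. The window is 11–26 days after 15 July 2031; it closes on 10 August 2031.

10 August 2031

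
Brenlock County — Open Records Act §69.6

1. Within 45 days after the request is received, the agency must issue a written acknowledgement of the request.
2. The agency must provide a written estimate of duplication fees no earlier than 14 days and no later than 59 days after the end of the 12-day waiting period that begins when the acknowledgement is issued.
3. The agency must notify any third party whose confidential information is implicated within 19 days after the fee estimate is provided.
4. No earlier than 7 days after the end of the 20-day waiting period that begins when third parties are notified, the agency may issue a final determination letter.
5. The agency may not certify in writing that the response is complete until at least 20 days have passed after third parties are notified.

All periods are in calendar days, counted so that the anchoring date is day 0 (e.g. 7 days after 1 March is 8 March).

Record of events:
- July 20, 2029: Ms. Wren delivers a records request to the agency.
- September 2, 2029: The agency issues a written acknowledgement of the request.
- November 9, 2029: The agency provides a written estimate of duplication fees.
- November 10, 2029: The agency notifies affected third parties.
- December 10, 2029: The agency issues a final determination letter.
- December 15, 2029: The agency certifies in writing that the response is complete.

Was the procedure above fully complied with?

Yes

(1) due by July 20, 2029 + 45 days = September 3, 2029; done September 2, 2029 — timely.
(2) the permitted window runs from September 14, 2029 + 14 = September 28, 2029 to September 14, 2029 + 59 = November 12, 2029; November 9, 2029 falls inside that range.
(3) due by November 9, 2029 + 19 days = November 28, 2029; done November 10, 2029 — timely.
(4) permitted from November 30, 2029 + 7 days = December 7, 2029 onward; done December 10, 2029 — permitted.
(5) permitted from November 10, 2029 + 20 days = November 30, 2029 onward; done December 15, 2029, after the minimum wait.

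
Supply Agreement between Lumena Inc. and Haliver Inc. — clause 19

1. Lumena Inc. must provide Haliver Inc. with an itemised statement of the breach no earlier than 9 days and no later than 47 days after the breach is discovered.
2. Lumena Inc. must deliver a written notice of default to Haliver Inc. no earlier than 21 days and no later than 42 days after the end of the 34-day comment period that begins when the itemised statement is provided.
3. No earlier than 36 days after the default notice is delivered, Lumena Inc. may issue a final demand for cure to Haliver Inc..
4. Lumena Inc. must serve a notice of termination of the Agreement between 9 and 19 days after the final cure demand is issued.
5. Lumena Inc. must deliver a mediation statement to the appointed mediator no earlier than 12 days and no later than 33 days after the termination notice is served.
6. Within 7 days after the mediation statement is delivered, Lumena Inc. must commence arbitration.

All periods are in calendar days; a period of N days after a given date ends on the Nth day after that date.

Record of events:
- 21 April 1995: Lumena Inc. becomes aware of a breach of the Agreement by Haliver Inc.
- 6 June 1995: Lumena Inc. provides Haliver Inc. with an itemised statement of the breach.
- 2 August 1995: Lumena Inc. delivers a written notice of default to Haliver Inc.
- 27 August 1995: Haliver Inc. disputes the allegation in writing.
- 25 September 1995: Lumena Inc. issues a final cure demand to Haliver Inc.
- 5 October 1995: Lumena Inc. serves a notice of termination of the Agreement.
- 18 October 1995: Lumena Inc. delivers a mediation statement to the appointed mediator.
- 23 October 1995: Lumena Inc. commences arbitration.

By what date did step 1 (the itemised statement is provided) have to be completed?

7 June 1995

Step 1 runs from 21 April 1995, when the breach is discovered. The window is 9–47 days after 21 April 1995; it closes on 7 June 1995.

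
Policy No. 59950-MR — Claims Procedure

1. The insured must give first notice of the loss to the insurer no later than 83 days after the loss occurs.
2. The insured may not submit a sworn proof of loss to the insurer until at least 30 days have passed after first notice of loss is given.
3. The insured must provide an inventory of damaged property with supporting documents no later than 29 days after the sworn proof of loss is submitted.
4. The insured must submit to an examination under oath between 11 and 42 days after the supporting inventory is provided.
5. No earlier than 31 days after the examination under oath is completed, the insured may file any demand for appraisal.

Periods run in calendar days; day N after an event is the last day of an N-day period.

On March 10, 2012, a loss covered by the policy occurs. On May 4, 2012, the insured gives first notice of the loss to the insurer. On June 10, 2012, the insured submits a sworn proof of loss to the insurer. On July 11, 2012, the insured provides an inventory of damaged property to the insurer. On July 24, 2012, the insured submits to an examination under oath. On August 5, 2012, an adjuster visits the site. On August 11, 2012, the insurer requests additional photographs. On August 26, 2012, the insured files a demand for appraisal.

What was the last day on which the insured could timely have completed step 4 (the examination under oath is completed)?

Step 4 runs from July 11, 2012, when the supporting inventory is provided. The window is 11–42 days after July 11, 2012; it closes on August 22, 2012.

August 22, 2012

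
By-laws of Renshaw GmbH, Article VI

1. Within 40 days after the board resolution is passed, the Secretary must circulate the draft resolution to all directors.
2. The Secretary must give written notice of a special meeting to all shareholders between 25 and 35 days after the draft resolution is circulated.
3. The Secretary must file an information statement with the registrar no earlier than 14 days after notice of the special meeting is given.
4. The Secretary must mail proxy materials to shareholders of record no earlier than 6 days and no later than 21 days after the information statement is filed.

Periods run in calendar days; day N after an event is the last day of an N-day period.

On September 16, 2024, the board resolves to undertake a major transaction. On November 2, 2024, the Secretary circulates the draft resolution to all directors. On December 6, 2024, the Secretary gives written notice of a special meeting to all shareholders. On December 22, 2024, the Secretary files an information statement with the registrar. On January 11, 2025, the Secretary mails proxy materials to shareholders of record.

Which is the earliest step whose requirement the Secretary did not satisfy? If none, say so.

Step 1: 40 days after September 16, 2024 (when the board resolution is passed) is October 26, 2024; not done until November 2, 2024, 7 days after the deadline.
The procedure was therefore not followed at step 1.

Step 1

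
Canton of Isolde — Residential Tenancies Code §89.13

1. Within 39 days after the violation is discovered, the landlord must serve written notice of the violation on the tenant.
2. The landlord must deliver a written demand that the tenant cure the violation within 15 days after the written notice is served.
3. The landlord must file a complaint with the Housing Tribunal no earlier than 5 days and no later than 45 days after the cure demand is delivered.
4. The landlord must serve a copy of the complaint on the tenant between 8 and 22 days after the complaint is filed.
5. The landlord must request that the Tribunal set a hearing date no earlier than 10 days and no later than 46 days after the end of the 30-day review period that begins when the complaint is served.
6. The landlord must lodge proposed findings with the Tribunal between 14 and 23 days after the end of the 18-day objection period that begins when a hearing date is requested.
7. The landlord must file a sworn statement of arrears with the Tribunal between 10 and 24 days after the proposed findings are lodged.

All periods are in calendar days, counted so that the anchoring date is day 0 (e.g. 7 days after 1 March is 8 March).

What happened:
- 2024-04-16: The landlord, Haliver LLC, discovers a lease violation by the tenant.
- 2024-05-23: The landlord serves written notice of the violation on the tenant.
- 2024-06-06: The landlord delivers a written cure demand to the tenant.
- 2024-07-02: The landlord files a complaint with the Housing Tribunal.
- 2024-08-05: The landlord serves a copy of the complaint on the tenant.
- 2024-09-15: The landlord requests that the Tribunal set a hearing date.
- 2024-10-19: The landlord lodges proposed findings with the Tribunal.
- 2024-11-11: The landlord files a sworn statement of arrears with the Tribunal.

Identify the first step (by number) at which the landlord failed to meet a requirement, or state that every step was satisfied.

Step 4

Step 1: 39 days after 2024-04-16 (when the violation is discovered) is 2024-05-25; done 2024-05-23 — timely.
Step 2: 15 days after 2024-05-23 (when the written notice is served) is 2024-06-07; completed 2024-06-06, before the deadline.
Step 3: the window is 5–45 days after 2024-06-06 (when the cure demand is delivered), so 2024-06-11 through 2024-07-21; done 2024-07-02 — within the window.
Step 4: the window is 8–22 days after 2024-07-02 (when the complaint is filed), so 2024-07-10 through 2024-07-24; done 2024-08-05 — 12 days after the window closed.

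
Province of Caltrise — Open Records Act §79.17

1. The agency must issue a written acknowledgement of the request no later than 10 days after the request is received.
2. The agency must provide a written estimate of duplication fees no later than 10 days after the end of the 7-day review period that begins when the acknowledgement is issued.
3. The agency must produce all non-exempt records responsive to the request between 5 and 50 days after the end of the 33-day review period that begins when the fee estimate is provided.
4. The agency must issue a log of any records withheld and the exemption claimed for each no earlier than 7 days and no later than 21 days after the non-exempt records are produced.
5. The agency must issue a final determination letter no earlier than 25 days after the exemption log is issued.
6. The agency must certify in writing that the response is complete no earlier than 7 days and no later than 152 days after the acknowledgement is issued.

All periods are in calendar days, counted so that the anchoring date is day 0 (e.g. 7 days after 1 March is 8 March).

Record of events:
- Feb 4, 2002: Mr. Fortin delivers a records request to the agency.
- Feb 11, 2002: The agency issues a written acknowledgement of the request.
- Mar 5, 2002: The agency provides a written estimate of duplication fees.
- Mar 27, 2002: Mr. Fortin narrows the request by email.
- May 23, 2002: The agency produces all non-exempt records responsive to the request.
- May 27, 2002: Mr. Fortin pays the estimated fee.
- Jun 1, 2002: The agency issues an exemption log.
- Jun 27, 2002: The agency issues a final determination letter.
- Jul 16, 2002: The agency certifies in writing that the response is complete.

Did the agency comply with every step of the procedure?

No

Step 1 — counting 10 days from Feb 4, 2002 (when the request is received) gives a deadline of Feb 14, 2002; Feb 11, 2002 is within that limit.
Step 2 — counting 10 days from Feb 18, 2002 (end of the 7-day review period, which began when the acknowledgement is issued on Feb 11, 2002) gives a deadline of Feb 28, 2002; not done until Mar 5, 2002, 5 days after the deadline.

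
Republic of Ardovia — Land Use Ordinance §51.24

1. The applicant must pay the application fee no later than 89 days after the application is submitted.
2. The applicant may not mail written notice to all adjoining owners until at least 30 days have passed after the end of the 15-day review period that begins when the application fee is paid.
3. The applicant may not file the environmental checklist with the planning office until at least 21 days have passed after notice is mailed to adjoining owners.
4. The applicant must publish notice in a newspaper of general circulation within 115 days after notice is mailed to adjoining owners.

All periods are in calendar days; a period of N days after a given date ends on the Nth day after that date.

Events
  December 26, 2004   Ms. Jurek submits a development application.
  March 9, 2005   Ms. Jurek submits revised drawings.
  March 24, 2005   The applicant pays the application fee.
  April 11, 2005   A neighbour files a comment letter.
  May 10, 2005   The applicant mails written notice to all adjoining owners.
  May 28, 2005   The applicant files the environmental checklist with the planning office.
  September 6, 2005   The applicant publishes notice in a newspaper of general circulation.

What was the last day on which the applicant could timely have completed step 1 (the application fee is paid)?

Step 1 runs from December 26, 2004, when the application is submitted. 89 days after December 26, 2004 is March 25, 2005.

March 25, 2005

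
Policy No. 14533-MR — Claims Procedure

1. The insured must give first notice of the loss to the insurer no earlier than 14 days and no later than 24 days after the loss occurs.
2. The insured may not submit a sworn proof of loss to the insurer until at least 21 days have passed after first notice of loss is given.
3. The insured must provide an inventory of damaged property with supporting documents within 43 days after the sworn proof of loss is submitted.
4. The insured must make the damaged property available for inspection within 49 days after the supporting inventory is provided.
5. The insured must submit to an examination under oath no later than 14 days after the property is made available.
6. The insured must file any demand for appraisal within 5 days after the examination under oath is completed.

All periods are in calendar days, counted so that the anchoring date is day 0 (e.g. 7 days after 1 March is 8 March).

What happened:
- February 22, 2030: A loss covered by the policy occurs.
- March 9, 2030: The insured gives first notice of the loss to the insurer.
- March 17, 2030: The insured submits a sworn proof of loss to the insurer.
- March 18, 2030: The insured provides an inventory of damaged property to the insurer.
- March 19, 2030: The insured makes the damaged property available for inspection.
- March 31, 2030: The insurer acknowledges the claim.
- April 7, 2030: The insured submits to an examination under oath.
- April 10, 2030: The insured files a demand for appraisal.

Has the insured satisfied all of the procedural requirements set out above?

Step 1 — 14 and 24 days from February 22, 2030 (when the loss occurs) are March 8, 2030 and March 18, 2030 respectively; March 9, 2030 falls inside that range.
Step 2 — must wait 21 days from March 9, 2030 (when first notice of loss is given), so not before March 30, 2030; March 17, 2030 is 13 days before the earliest permitted date.
No need to go further; step 2 was not satisfied.

No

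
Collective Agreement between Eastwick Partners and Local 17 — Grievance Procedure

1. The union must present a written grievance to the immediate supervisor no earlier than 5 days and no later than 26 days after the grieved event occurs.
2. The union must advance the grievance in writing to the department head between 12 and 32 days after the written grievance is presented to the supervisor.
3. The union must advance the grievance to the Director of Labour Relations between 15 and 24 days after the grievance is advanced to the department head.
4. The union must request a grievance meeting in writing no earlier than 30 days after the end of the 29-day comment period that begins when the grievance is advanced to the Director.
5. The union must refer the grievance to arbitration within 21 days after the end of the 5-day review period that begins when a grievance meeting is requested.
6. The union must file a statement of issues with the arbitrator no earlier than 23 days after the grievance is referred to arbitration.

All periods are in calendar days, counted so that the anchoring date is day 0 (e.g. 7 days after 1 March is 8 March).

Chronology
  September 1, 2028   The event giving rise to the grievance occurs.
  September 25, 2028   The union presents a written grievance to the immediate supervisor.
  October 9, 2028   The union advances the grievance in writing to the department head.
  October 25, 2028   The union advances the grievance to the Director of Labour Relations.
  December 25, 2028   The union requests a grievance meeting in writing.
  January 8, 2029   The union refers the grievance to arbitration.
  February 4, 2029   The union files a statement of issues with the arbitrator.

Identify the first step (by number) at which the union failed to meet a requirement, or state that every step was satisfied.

(1) the permitted window runs from September 1, 2028 + 5 = September 6, 2028 to September 1, 2028 + 26 = September 27, 2028; done September 25, 2028 — within the window.
(2) the permitted window runs from September 25, 2028 + 12 = October 7, 2028 to September 25, 2028 + 32 = October 27, 2028; done October 9, 2028, which is between those dates.
(3) the permitted window runs from October 9, 2028 + 15 = October 24, 2028 to October 9, 2028 + 24 = November 2, 2028; October 25, 2028 falls inside that range.
(4) permitted from November 23, 2028 + 30 days = December 23, 2028 onward; December 25, 2028 is on or after that date.
(5) due by December 30, 2028 + 21 days = January 20, 2029; completed January 8, 2029, before the deadline.
(6) permitted from January 8, 2029 + 23 days = January 31, 2029 onward; done February 4, 2029 — permitted.

None — every step was satisfied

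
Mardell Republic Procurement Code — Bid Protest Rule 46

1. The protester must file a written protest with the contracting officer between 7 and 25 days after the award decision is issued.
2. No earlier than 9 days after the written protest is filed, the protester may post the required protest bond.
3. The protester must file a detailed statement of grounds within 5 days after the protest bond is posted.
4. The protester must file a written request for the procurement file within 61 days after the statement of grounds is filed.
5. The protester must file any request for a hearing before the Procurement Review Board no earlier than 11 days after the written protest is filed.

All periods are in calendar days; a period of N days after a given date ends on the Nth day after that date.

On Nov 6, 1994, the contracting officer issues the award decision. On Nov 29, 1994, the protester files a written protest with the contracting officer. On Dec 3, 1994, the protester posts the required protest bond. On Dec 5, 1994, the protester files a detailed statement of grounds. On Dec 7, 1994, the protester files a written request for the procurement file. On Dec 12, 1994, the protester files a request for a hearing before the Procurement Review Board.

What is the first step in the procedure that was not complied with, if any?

Step 2

Step 1: the window is 7–25 days after Nov 6, 1994 (when the award decision is issued), so Nov 13, 1994 through Dec 1, 1994; done Nov 29, 1994 — within the window.
Step 2: the earliest permitted date is 9 days after Nov 29, 1994 (when the written protest is filed), i.e. Dec 8, 1994; acted on Dec 3, 1994, 5 days prematurely.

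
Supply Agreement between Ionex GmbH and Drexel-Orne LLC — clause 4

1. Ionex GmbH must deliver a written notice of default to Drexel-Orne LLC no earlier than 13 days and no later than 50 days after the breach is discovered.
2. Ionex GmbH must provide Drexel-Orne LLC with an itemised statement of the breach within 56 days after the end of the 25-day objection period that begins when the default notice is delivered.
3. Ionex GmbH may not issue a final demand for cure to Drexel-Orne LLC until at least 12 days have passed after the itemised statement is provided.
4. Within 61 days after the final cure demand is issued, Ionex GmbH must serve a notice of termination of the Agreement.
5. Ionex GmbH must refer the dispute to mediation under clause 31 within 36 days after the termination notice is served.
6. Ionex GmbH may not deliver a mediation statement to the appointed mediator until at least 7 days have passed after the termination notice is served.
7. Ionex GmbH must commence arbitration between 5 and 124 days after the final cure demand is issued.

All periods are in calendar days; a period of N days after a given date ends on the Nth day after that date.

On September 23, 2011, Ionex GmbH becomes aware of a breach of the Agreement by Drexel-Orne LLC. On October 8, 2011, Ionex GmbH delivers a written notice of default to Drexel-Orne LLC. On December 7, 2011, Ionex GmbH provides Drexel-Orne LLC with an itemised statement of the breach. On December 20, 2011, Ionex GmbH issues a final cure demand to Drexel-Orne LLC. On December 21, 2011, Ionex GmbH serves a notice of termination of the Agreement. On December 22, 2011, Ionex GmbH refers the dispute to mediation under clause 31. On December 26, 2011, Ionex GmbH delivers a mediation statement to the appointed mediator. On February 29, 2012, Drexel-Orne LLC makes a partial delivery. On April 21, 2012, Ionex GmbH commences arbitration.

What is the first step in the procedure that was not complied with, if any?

Step 6

Step 1: the window is 13–50 days after September 23, 2011 (when the breach is discovered), so October 6, 2011 through November 12, 2011; done October 8, 2011, which is between those dates.
Step 2: 56 days after November 2, 2011 (end of the 25-day objection period, which began when the default notice is delivered on October 8, 2011) is December 28, 2011; December 7, 2011 is within that limit.
Step 3: the earliest permitted date is 12 days after December 7, 2011 (when the itemised statement is provided), i.e. December 19, 2011; done December 20, 2011, after the minimum wait.
Step 4: 61 days after December 20, 2011 (when the final cure demand is issued) is February 19, 2012; done December 21, 2011 — timely.
Step 5: 36 days after December 21, 2011 (when the termination notice is served) is January 26, 2012; December 22, 2011 is within that limit.
Step 6: the earliest permitted date is 7 days after December 21, 2011 (when the termination notice is served), i.e. December 28, 2011; acted on December 26, 2011, 2 days prematurely.
The procedure was therefore not followed at step 6.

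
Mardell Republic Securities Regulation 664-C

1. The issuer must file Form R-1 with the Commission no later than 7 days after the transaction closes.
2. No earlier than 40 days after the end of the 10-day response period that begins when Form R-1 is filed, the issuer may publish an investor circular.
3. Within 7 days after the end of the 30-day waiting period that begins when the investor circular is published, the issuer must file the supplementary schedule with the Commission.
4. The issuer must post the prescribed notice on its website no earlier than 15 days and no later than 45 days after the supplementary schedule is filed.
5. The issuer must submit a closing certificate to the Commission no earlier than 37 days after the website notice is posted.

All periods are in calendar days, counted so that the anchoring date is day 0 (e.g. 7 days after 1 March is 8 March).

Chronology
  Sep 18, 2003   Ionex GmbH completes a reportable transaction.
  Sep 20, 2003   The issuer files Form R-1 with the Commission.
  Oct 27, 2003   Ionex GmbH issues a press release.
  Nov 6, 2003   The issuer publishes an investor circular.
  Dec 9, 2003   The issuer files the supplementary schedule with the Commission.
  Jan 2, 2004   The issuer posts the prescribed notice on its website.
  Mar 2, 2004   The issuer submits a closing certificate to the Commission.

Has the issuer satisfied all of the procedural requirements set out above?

No

Step 1: 7 days after Sep 18, 2003 (when the transaction closes) is Sep 25, 2003; done Sep 20, 2003 — timely.
Step 2: the earliest permitted date is 40 days after Sep 30, 2003 (end of the 10-day response period, which began when Form R-1 is filed on Sep 20, 2003), i.e. Nov 9, 2003; done Nov 6, 2003 — 3 days too early.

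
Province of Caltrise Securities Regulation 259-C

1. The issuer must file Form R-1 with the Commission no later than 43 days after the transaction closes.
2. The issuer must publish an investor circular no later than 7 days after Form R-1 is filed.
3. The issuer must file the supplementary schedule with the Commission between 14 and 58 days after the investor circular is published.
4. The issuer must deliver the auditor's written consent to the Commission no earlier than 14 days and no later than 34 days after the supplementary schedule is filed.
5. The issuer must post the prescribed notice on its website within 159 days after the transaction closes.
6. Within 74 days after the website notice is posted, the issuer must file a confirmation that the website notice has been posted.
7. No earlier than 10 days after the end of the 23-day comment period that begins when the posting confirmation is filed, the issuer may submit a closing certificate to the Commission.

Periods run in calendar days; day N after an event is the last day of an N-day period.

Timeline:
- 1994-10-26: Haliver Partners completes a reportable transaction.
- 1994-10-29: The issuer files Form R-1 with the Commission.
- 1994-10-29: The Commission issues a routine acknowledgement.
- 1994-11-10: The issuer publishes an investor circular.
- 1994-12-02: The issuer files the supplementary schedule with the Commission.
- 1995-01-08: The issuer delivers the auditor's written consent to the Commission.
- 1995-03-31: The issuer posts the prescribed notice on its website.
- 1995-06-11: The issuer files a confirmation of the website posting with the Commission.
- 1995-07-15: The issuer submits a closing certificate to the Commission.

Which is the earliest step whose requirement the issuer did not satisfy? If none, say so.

Step 2

Step 1: 43 days after 1994-10-26 (when the transaction closes) is 1994-12-08; done 1994-10-29 — timely.
Step 2: 7 days after 1994-10-29 (when Form R-1 is filed) is 1994-11-05; not done until 1994-11-10, 5 days after the deadline.
Later steps need not be reached.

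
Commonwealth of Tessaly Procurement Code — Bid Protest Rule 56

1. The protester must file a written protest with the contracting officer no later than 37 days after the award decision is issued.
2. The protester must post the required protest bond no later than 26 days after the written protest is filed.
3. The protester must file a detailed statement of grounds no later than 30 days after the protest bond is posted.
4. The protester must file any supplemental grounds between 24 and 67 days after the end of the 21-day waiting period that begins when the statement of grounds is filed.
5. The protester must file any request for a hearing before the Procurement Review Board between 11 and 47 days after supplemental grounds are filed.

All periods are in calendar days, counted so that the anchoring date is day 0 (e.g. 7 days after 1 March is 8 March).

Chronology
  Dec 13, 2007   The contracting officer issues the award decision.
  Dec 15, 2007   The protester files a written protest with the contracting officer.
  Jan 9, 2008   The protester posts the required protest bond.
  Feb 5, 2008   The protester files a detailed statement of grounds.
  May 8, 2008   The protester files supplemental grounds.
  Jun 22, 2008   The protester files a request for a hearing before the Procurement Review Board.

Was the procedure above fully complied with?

No

(1) due by Dec 13, 2007 + 37 days = Jan 19, 2008; Dec 15, 2007 is within that limit.
(2) due by Dec 15, 2007 + 26 days = Jan 10, 2008; Jan 9, 2008 is within that limit.
(3) due by Jan 9, 2008 + 30 days = Feb 8, 2008; completed Feb 5, 2008, before the deadline.
(4) the permitted window runs from Feb 26, 2008 + 24 = Mar 21, 2008 to Feb 26, 2008 + 67 = May 3, 2008; May 8, 2008 is 5 days past the end of the window.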